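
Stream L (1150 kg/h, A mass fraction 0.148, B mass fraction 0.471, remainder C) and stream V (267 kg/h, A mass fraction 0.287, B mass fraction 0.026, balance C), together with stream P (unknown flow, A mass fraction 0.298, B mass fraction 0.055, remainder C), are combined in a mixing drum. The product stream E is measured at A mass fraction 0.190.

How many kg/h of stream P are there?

Let P be the unknown flow. Total out = 1417 + P.
A balance: 246.83 + 0.298·P = 0.190·(1417 + P)
(0.298 − 0.190)·P = 0.190×1417 − 246.83 = 22.401
P = 22.401 / 0.108 = 207.42 kg/h

207.4 kg/h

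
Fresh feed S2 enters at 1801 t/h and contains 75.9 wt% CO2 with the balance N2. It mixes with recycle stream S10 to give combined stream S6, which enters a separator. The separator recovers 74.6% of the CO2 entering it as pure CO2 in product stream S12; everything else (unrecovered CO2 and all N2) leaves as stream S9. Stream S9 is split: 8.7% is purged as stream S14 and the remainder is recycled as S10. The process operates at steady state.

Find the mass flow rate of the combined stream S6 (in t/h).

6769 t/h

N2 enters only via S2 and leaves only via the purge: 1801×0.241 = 0.087×(N2 in S9), and the separator passes all N2, so N2 in S6 = N2 in S9 = 4989 t/h.
CO2 in S6: m_A = 1801×0.759 + (1−0.087)·(1−0.746)·m_A, so m_A = 1367/0.7681 = 1779.7 t/h.
S6 = 1779.7 + 4989 = 6768.6 t/h.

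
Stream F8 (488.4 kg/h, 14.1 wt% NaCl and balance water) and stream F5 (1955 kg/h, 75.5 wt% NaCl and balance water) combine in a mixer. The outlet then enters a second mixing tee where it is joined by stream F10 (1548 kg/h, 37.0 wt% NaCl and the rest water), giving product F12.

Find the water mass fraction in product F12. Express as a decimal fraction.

Overall, product flow = 3991.4 kg/h.
water in = 488.4×0.859 + 1955×0.245 + 1548×0.630 = 1873.8 kg/h.
water fraction in F12 = 0.469.

0.469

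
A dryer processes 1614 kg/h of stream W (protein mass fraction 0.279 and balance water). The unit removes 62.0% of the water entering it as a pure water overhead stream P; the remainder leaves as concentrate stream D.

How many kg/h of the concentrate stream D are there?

892.5 kg/h

water entering = 1614×0.721 = 1163.7 kg/h; overhead removed = 0.620×1163.7 = 721.49 kg/h.
Concentrate = 1614 − 721.49 = 892.51 kg/h.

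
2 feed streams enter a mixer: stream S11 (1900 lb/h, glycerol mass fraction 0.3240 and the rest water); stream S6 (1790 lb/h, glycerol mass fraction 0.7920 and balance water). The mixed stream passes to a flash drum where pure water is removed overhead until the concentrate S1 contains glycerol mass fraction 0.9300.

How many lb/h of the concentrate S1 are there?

glycerol entering = 1900×0.324 + 1790×0.792 = 2033.3 lb/h.
All glycerol reports to S1, so S1 = 2033.3/0.930 = 2186.3 lb/h.

2186 lb/h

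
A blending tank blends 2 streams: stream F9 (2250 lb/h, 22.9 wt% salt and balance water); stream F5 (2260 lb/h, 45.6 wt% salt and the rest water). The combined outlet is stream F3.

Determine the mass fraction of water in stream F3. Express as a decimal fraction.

Total flow out = 2250 + 2260 = 4510 lb/h.
water in = 2250×0.771 + 2260×0.544 = 2964.2 lb/h.
water mass fraction in F3 = 2964.2/4510 = 0.657.

0.657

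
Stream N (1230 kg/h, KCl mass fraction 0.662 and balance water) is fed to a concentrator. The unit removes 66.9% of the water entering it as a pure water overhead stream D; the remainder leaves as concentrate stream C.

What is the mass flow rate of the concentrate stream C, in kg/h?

water entering = 1230×0.338 = 415.74 kg/h; overhead removed = 0.669×415.74 = 278.13 kg/h.
Concentrate = 1230 − 278.13 = 951.87 kg/h.

951.9 kg/h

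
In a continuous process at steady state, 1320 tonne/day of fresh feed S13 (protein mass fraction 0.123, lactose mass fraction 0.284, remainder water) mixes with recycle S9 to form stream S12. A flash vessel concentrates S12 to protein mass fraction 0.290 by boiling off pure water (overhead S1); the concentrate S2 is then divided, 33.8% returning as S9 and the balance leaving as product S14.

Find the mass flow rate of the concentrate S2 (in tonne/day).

845.7 tonne/day

Overall protein balance (none leaves overhead): protein in fresh feed = protein in product, i.e. 1320×0.123 = (1−0.338)·S2·0.290.
S2 = 162.36/(0.290×0.662) = 845.71 tonne/day.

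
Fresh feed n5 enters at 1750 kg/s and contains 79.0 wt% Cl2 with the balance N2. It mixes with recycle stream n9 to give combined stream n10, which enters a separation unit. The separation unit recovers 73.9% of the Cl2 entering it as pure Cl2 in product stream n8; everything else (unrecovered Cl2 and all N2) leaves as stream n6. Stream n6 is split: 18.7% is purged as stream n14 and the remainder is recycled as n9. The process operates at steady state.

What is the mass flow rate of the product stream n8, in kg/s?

1297 kg/s

Cl2 in n10: m_A = 1750×0.790 + (1−0.187)·(1−0.739)·m_A, so m_A = 1382.5/0.7878 = 1754.9 kg/s.
Product n8 = 0.739×1754.9 = 1296.8 kg/s.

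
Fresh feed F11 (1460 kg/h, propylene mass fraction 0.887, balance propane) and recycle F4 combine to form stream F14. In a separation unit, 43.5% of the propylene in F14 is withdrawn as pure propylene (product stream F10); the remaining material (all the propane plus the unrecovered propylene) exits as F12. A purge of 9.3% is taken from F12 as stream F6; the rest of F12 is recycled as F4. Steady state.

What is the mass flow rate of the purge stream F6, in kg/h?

propane enters only via F11 and leaves only via the purge: 1460×0.113 = 0.093×(propane in F12), and the separation unit passes all propane, so propane in F14 = propane in F12 = 1774 kg/h.
propylene in F14: m_A = 1460×0.887 + (1−0.093)·(1−0.435)·m_A, so m_A = 1295/0.4875 = 2656.2 kg/h.
F12 = (1−0.435)×2656.2 + 1774 = 3274.7 kg/h.
Purge F6 = 0.093×3274.7 = 304.55 kg/h.

304.6 kg/h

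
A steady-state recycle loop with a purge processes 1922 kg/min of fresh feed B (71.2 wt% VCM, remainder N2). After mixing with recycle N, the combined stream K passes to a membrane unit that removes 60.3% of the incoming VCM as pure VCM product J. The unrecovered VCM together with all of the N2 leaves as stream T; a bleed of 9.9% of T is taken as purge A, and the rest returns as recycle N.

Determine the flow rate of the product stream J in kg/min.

VCM in K: m_A = 1922×0.712 + (1−0.099)·(1−0.603)·m_A, so m_A = 1368.5/0.6423 = 2130.6 kg/min.
Product J = 0.603×2130.6 = 1284.7 kg/min.

1285 kg/min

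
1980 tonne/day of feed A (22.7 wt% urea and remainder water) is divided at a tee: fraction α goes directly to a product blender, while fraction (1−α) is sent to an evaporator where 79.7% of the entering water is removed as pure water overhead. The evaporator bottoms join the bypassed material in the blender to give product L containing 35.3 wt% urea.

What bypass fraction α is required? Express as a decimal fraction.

0.421

All 1980×0.227 = 449.46 tonne/day of urea reaches L, so L = 449.46/0.353 = 1273.3 tonne/day and vapour = 706.74 tonne/day.
The evaporator receives (1−α)·1980 of feed at 0.773 water and removes 0.797 of that water:
0.797×0.773×(1−α)×1980 = 706.74
(1−α) = 706.74/1219.8 = 0.5794;  α = 0.4206.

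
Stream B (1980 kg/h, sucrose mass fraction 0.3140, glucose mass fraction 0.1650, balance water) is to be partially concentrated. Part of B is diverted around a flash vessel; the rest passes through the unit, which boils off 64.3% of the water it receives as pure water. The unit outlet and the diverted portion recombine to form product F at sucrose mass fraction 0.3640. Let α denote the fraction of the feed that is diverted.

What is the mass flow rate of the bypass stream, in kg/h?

All 1980×0.314 = 621.72 kg/h of sucrose reaches F, so F = 621.72/0.364 = 1708 kg/h and vapour = 271.98 kg/h.
The evaporator receives (1−α)·1980 of feed at 0.521 water and removes 0.643 of that water:
0.643×0.521×(1−α)×1980 = 271.98
(1−α) = 271.98/663.31 = 0.4100;  α = 0.5900.
Bypass flow = 0.5900×1980 = 1168.1 kg/h.

1168 kg/h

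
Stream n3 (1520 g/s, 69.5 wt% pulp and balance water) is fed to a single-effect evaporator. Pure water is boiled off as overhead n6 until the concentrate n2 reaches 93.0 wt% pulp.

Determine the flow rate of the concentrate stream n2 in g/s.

1136 g/s

pulp is conserved: 1520×0.695 = 1056.4 g/s all reports to the concentrate.
Concentrate = 1056.4/(target fraction) = 1135.9 g/s.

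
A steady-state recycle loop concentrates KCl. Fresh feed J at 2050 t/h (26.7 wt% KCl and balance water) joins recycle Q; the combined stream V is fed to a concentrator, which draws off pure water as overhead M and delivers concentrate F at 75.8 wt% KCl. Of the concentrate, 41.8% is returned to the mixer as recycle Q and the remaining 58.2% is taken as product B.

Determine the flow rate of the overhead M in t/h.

Overall KCl balance (none leaves overhead): KCl in fresh feed = KCl in product, i.e. 2050×0.267 = (1−0.418)·F·0.758.
F = 547.35/(0.758×0.582) = 1240.7 t/h.
Recycle Q = 0.418×1240.7 = 518.62 t/h.
Combined feed V = 2050 + 518.62 = 2568.6 t/h.
Overhead M = V − F = 2568.6 − 1240.7 = 1327.9 t/h.

1328 t/h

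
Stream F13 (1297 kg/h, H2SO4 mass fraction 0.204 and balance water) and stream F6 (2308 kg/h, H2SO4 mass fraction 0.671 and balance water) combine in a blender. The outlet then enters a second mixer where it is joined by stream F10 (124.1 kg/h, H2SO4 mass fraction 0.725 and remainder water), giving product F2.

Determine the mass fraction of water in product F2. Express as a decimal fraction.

0.490

Overall, product flow = 3729.1 kg/h.
water in = 1297×0.796 + 2308×0.329 + 124.1×0.275 = 1825.9 kg/h.
water fraction in F2 = 0.490.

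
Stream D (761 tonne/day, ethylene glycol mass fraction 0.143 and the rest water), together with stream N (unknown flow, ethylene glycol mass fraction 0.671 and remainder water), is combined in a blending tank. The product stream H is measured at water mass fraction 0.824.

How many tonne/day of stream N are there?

50.73 tonne/day

Let N be the unknown flow. Total out = 761 + N.
water balance: 652.18 + 0.329·N = 0.824·(761 + N)
(0.329 − 0.824)·N = 0.824×761 − 652.18 = -25.113
N = -25.113 / -0.495 = 50.733 tonne/day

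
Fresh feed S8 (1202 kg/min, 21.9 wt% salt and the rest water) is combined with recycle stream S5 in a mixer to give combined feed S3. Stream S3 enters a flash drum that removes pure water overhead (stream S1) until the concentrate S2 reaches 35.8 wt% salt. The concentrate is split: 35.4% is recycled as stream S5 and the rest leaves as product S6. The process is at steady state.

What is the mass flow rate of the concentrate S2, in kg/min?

Overall salt balance (none leaves overhead): salt in fresh feed = salt in product, i.e. 1202×0.219 = (1−0.354)·S2·0.358.
S2 = 263.24/(0.358×0.646) = 1138.2 kg/min.

1138 kg/min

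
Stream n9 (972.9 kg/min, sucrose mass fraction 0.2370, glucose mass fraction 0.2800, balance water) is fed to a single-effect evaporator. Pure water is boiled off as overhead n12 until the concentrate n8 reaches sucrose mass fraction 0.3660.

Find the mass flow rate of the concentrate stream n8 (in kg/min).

630 kg/min

sucrose is conserved: 972.9×0.237 = 230.58 kg/min all reports to the concentrate.
Concentrate = 230.58/(target fraction) = 629.99 kg/min.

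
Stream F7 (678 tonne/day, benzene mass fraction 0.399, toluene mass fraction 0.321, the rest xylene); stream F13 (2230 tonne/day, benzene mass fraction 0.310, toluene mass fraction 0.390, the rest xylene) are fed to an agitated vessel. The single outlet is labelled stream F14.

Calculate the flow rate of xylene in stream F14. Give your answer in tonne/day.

xylene out = xylene in = 678×0.280 + 2230×0.300 = 858.84 tonne/day.

858.8 tonne/day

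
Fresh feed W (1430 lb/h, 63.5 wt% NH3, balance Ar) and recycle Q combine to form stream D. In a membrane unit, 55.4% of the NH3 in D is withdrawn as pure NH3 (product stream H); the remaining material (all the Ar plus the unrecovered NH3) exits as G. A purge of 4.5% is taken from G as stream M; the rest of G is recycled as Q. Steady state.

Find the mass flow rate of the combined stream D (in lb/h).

Ar enters only via W and leaves only via the purge: 1430×0.365 = 0.045×(Ar in G), and the membrane unit passes all Ar, so Ar in D = Ar in G = 11599 lb/h.
NH3 in D: m_A = 1430×0.635 + (1−0.045)·(1−0.554)·m_A, so m_A = 908.05/0.5741 = 1581.8 lb/h.
D = 1581.8 + 11599 = 13181 lb/h.

13180 lb/h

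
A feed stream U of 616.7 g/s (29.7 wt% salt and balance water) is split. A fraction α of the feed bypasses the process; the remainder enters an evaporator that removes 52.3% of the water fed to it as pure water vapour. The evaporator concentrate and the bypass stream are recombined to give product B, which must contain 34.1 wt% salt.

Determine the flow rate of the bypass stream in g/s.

400.3 g/s

All 616.7×0.297 = 183.16 g/s of salt reaches B, so B = 183.16/0.341 = 537.13 g/s and vapour = 79.574 g/s.
The evaporator receives (1−α)·616.7 of feed at 0.703 water and removes 0.523 of that water:
0.523×0.703×(1−α)×616.7 = 79.574
(1−α) = 79.574/226.74 = 0.3509;  α = 0.6491.
Bypass flow = 0.6491×616.7 = 400.27 g/s.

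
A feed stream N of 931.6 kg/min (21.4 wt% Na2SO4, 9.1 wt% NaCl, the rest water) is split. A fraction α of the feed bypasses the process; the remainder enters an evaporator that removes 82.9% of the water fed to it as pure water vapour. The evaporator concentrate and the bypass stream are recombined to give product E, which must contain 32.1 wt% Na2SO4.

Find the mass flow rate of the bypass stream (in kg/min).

All 931.6×0.214 = 199.36 kg/min of Na2SO4 reaches E, so E = 199.36/0.321 = 621.07 kg/min and vapour = 310.53 kg/min.
The evaporator receives (1−α)·931.6 of feed at 0.695 water and removes 0.829 of that water:
0.829×0.695×(1−α)×931.6 = 310.53
(1−α) = 310.53/536.75 = 0.5785;  α = 0.4215.
Bypass flow = 0.4215×931.6 = 392.62 kg/min.

392.6 kg/min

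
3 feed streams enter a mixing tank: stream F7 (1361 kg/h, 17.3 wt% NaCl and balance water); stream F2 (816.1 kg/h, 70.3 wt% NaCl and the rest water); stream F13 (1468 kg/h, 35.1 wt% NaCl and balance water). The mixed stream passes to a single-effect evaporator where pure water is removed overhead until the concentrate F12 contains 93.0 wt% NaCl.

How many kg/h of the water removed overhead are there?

NaCl entering = 1361×0.173 + 816.1×0.703 + 1468×0.351 = 1324.4 kg/h.
All NaCl reports to F12, so F12 = 1324.4/0.930 = 1424.1 kg/h.
Total feed = 3645.1 kg/h; overhead = 3645.1 − 1424.1 = 2221 kg/h.

2221 kg/h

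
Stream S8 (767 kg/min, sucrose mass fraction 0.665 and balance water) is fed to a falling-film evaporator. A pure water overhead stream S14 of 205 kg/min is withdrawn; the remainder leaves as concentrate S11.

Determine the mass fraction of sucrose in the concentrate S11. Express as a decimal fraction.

0.908

sucrose is not removed: 767×0.665 = 510.06 kg/min of sucrose enters S11.
Concentrate = 767 − 205 = 562 kg/min.
Mass fraction = 510.06/562 = 0.908.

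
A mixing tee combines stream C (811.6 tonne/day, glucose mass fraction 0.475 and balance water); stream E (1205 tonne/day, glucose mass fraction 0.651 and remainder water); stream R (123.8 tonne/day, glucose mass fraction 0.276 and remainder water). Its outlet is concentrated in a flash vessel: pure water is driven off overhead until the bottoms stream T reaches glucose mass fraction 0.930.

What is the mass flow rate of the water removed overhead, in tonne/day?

glucose entering = 811.6×0.475 + 1205×0.651 + 123.8×0.276 = 1204.1 tonne/day.
All glucose reports to T, so T = 1204.1/0.930 = 1294.8 tonne/day.
Total feed = 2140.4 tonne/day; overhead = 2140.4 − 1294.8 = 845.63 tonne/day.

845.6 tonne/day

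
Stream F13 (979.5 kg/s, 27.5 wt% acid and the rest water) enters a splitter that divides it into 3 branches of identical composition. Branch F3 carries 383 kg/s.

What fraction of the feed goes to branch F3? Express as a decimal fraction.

Fraction to F3 = 383/979.5 = 0.3910.

0.391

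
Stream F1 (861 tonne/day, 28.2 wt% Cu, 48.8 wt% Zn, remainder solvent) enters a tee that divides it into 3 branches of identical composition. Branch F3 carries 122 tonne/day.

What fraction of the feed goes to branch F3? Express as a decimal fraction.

Fraction to F3 = 122/861 = 0.1417.

0.142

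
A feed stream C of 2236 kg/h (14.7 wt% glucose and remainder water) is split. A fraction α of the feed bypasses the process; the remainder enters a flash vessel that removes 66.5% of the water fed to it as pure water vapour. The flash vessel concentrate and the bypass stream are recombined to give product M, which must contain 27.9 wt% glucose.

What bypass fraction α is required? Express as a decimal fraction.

All 2236×0.147 = 328.69 kg/h of glucose reaches M, so M = 328.69/0.279 = 1178.1 kg/h and vapour = 1057.9 kg/h.
The evaporator receives (1−α)·2236 of feed at 0.853 water and removes 0.665 of that water:
0.665×0.853×(1−α)×2236 = 1057.9
(1−α) = 1057.9/1268.4 = 0.8341;  α = 0.1659.

0.166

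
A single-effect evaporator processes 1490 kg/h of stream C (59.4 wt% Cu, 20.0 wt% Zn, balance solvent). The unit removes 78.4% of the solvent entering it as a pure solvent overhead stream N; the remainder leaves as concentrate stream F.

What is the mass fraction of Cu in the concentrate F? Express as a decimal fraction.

Cu is not removed: 1490×0.594 = 885.06 kg/h of Cu enters F.
solvent entering = 1490×0.206 = 306.94 kg/h; overhead removed = 0.784×306.94 = 240.64 kg/h.
Concentrate = 1490 − 240.64 = 1249.4 kg/h.
Mass fraction = 885.06/1249.4 = 0.708.

0.708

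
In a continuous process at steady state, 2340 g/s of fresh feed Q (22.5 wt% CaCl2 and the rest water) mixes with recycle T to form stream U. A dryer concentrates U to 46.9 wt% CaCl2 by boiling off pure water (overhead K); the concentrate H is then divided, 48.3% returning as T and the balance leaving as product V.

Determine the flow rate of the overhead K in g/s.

Overall CaCl2 balance (none leaves overhead): CaCl2 in fresh feed = CaCl2 in product, i.e. 2340×0.225 = (1−0.483)·H·0.469.
H = 526.5/(0.469×0.517) = 2171.4 g/s.
Recycle T = 0.483×2171.4 = 1048.8 g/s.
Combined feed U = 2340 + 1048.8 = 3388.8 g/s.
Overhead K = U − H = 3388.8 − 2171.4 = 1217.4 g/s.

1217 g/s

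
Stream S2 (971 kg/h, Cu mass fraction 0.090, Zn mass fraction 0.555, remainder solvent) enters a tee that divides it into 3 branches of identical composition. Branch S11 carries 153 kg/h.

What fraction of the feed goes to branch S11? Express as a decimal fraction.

Fraction to S11 = 153/971 = 0.1576.

0.158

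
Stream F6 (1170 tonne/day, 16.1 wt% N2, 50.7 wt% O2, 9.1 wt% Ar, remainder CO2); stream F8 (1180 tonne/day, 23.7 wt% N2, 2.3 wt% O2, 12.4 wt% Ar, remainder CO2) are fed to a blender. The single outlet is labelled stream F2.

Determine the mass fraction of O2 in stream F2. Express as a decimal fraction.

Total flow out = 1170 + 1180 = 2350 tonne/day.
O2 in = 1170×0.507 + 1180×0.023 = 620.33 tonne/day.
O2 mass fraction in F2 = 620.33/2350 = 0.264.

0.264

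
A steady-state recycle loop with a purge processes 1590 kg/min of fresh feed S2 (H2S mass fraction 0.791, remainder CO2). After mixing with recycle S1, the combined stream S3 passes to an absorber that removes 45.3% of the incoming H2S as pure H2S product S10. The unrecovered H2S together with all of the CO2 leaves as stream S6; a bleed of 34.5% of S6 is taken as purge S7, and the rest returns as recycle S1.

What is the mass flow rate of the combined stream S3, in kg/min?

CO2 enters only via S2 and leaves only via the purge: 1590×0.209 = 0.345×(CO2 in S6), and the absorber passes all CO2, so CO2 in S3 = CO2 in S6 = 963.22 kg/min.
H2S in S3: m_A = 1590×0.791 + (1−0.345)·(1−0.453)·m_A, so m_A = 1257.7/0.6417 = 1959.9 kg/min.
S3 = 1959.9 + 963.22 = 2923.1 kg/min.

2923 kg/min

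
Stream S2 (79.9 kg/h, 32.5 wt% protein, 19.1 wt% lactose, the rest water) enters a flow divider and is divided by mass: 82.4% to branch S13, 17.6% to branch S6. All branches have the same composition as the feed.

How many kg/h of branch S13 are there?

65.84 kg/h

Branch S13 flow = 0.824×79.9 = 65.838 kg/h.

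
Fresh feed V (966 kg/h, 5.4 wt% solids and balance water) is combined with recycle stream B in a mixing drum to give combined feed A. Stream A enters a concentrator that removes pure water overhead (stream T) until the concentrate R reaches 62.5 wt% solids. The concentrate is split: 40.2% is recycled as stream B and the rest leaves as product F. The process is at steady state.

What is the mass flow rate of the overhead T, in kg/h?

Overall solids balance (none leaves overhead): solids in fresh feed = solids in product, i.e. 966×0.054 = (1−0.402)·R·0.625.
R = 52.164/(0.625×0.598) = 139.57 kg/h.
Recycle B = 0.402×139.57 = 56.107 kg/h.
Combined feed A = 966 + 56.107 = 1022.1 kg/h.
Overhead T = A − R = 1022.1 − 139.57 = 882.54 kg/h.

882.5 kg/h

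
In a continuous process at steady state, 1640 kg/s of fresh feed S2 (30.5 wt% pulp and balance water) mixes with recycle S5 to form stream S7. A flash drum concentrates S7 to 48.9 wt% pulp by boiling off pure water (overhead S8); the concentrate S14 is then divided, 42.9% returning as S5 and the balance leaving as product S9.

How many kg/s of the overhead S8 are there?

617.1 kg/s

Overall pulp balance (none leaves overhead): pulp in fresh feed = pulp in product, i.e. 1640×0.305 = (1−0.429)·S14·0.489.
S14 = 500.2/(0.489×0.571) = 1791.4 kg/s.
Recycle S5 = 0.429×1791.4 = 768.52 kg/s.
Combined feed S7 = 1640 + 768.52 = 2408.5 kg/s.
Overhead S8 = S7 − S14 = 2408.5 − 1791.4 = 617.1 kg/s.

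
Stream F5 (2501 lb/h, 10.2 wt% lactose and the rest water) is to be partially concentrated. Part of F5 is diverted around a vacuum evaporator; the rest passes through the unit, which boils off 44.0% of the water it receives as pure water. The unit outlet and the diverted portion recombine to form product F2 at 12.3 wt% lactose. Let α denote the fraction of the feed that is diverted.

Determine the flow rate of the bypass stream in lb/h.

All 2501×0.102 = 255.1 lb/h of lactose reaches F2, so F2 = 255.1/0.123 = 2074 lb/h and vapour = 427 lb/h.
The evaporator receives (1−α)·2501 of feed at 0.898 water and removes 0.440 of that water:
0.440×0.898×(1−α)×2501 = 427
(1−α) = 427/988.2 = 0.4321;  α = 0.5679.
Bypass flow = 0.5679×2501 = 1420.3 lb/h.

1420 lb/h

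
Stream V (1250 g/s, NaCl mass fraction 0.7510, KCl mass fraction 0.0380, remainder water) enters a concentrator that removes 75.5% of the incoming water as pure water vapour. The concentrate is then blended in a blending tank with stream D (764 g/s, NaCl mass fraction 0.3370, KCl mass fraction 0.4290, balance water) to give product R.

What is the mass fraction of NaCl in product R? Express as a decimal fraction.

Vapour removed = 0.755×0.211×1250 = 199.13 g/s; concentrate = 1050.9 g/s.
NaCl reaching the mixer = 938.75 (from concentrate) + 764×0.337 = 1196.2 g/s.
Product flow = 1050.9 + 764 = 1814.9 g/s; NaCl fraction = 0.6591.

0.6591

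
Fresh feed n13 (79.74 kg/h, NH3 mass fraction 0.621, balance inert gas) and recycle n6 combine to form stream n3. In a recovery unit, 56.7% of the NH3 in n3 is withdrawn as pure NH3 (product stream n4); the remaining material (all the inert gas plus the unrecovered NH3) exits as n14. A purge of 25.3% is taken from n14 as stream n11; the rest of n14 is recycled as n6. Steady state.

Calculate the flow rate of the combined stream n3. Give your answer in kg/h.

inert gas enters only via n13 and leaves only via the purge: 79.74×0.379 = 0.253×(inert gas in n14), and the recovery unit passes all inert gas, so inert gas in n3 = inert gas in n14 = 119.45 kg/h.
NH3 in n3: m_A = 79.74×0.621 + (1−0.253)·(1−0.567)·m_A, so m_A = 49.519/0.6765 = 73.193 kg/h.
n3 = 73.193 + 119.45 = 192.65 kg/h.

192.6 kg/h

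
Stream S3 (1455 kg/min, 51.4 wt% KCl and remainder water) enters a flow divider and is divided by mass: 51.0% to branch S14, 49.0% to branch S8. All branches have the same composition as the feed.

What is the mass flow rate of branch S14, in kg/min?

Branch S14 flow = 0.510×1455 = 742.05 kg/min.

742.1 kg/min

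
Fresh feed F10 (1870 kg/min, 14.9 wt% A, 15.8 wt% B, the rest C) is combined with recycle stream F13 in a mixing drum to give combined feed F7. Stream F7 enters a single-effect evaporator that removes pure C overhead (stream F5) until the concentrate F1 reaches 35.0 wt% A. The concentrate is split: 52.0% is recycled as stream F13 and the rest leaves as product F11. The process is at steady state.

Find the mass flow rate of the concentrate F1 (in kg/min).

1659 kg/min

Overall A balance (none leaves overhead): A in fresh feed = A in product, i.e. 1870×0.149 = (1−0.520)·F1·0.350.
F1 = 278.63/(0.350×0.480) = 1658.5 kg/min.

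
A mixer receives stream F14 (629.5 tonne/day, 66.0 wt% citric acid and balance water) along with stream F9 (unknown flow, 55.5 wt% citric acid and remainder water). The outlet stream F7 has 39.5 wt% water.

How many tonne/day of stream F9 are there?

Let F9 be the unknown flow. Total out = 629.5 + F9.
water balance: 214.03 + 0.445·F9 = 0.395·(629.5 + F9)
(0.445 − 0.395)·F9 = 0.395×629.5 − 214.03 = 34.622
F9 = 34.622 / 0.050 = 692.45 tonne/day

692.4 tonne/day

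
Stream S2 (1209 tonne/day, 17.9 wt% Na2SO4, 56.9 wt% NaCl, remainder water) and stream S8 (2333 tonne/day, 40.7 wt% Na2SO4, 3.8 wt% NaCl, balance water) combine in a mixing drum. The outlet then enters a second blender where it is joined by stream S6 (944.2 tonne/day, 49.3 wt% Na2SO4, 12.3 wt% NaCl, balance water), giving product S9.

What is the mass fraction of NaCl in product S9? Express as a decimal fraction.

Overall, product flow = 4486.2 tonne/day.
NaCl in = 1209×0.569 + 2333×0.038 + 944.2×0.123 = 892.71 tonne/day.
NaCl fraction in S9 = 0.199.

0.199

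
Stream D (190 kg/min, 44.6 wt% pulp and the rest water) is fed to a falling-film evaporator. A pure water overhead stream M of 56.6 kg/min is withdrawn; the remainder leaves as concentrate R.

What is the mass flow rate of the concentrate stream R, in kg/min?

133.4 kg/min

Concentrate = 190 − 56.6 = 133.4 kg/min.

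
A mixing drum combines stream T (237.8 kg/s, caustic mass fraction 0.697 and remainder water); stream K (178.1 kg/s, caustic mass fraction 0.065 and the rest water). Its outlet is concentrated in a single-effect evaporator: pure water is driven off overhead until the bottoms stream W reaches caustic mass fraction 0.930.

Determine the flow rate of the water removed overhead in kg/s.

225.2 kg/s

caustic entering = 237.8×0.697 + 178.1×0.065 = 177.32 kg/s.
All caustic reports to W, so W = 177.32/0.930 = 190.67 kg/s.
Total feed = 415.9 kg/s; overhead = 415.9 − 190.67 = 225.23 kg/s.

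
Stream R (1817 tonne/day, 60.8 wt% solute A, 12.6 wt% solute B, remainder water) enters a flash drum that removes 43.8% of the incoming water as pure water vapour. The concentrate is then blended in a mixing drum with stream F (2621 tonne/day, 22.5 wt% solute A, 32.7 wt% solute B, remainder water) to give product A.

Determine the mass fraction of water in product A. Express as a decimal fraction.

0.342

Vapour removed = 0.438×0.266×1817 = 211.7 tonne/day; concentrate = 1605.3 tonne/day.
water reaching the mixer = 271.63 (from concentrate) + 2621×0.448 = 1445.8 tonne/day.
Product flow = 1605.3 + 2621 = 4226.3 tonne/day; water fraction = 0.342.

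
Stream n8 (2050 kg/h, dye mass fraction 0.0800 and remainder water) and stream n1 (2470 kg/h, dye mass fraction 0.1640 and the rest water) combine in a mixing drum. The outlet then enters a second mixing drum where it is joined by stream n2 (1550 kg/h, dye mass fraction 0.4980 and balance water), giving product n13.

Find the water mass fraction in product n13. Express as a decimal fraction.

Overall, product flow = 6070 kg/h.
water in = 2050×0.920 + 2470×0.836 + 1550×0.502 = 4729 kg/h.
water fraction in n13 = 0.7791.

0.7791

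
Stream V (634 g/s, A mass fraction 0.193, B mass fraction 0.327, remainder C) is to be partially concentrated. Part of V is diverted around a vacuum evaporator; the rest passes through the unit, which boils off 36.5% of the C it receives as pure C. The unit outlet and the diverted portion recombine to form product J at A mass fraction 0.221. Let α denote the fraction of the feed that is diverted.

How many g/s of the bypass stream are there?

175.5 g/s

All 634×0.193 = 122.36 g/s of A reaches J, so J = 122.36/0.221 = 553.67 g/s and vapour = 80.326 g/s.
The evaporator receives (1−α)·634 of feed at 0.480 C and removes 0.365 of that C:
0.365×0.480×(1−α)×634 = 80.326
(1−α) = 80.326/111.08 = 0.7232;  α = 0.2768.
Bypass flow = 0.2768×634 = 175.52 g/s.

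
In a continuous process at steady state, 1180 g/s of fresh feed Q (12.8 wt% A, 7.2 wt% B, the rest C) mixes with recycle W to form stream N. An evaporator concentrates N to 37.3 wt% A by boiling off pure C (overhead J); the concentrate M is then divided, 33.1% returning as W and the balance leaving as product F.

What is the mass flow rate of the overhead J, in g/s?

775.1 g/s

Overall A balance (none leaves overhead): A in fresh feed = A in product, i.e. 1180×0.128 = (1−0.331)·M·0.373.
M = 151.04/(0.373×0.669) = 605.28 g/s.
Recycle W = 0.331×605.28 = 200.35 g/s.
Combined feed N = 1180 + 200.35 = 1380.3 g/s.
Overhead J = N − M = 1380.3 − 605.28 = 775.07 g/s.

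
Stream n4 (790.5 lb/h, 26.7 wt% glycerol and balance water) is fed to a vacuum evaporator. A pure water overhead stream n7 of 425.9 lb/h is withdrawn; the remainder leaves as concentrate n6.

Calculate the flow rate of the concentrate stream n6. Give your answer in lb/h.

364.6 lb/h

Concentrate = 790.5 − 425.9 = 364.6 lb/h.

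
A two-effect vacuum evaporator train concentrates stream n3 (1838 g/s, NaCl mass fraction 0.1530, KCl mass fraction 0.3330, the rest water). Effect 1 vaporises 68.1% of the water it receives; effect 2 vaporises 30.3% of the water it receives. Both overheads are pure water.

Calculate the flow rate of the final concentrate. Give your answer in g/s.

1103 g/s

water in feed = 1838×0.514 = 944.73 g/s.
After stage 1: water left = (1−0.681)×944.73 = 301.37; stream total = 1194.6 g/s.
After stage 2: water left = (1−0.303)×301.37 = 210.05; final concentrate = 1103.3 g/s.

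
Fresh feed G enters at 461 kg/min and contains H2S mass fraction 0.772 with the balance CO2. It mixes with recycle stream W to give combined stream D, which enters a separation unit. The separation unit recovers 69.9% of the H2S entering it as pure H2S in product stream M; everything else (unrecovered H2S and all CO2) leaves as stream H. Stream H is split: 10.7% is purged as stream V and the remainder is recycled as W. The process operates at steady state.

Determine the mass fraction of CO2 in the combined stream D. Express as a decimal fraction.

0.669

CO2 enters only via G and leaves only via the purge: 461×0.228 = 0.107×(CO2 in H), and the separation unit passes all CO2, so CO2 in D = CO2 in H = 982.32 kg/min.
H2S in D: m_A = 461×0.772 + (1−0.107)·(1−0.699)·m_A, so m_A = 355.89/0.7312 = 486.72 kg/min.
D = 486.72 + 982.32 = 1469 kg/min.
CO2 fraction in D = 982.32/1469 = 0.669.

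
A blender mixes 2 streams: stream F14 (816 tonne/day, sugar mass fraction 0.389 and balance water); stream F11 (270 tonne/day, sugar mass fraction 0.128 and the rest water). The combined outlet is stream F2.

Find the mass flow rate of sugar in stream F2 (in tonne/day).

sugar out = sugar in = 816×0.389 + 270×0.128 = 351.98 tonne/day.

352 tonne/day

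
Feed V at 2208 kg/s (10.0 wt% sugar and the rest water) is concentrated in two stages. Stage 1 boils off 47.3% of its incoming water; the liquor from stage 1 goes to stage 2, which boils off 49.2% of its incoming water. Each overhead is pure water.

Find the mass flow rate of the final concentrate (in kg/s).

water in feed = 2208×0.900 = 1987.2 kg/s.
After stage 1: water left = (1−0.473)×1987.2 = 1047.3; stream total = 1268.1 kg/s.
After stage 2: water left = (1−0.492)×1047.3 = 532.01; final concentrate = 752.81 kg/s.

752.8 kg/s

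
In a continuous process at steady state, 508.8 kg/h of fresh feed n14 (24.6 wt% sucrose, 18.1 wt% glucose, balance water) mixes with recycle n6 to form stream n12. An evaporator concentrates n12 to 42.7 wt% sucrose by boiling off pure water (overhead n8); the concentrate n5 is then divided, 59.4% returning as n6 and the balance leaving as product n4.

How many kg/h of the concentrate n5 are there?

722 kg/h

Overall sucrose balance (none leaves overhead): sucrose in fresh feed = sucrose in product, i.e. 508.8×0.246 = (1−0.594)·n5·0.427.
n5 = 125.16/(0.427×0.406) = 721.99 kg/h.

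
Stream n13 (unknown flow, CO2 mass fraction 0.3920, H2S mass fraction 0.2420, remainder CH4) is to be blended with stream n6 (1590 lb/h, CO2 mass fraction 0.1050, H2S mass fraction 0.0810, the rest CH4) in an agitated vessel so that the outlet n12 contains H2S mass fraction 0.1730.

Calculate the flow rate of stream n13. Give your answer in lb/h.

Let n13 be the unknown flow. Total out = 1590 + n13.
H2S balance: 128.79 + 0.242·n13 = 0.173·(1590 + n13)
(0.242 − 0.173)·n13 = 0.173×1590 − 128.79 = 146.28
n13 = 146.28 / 0.069 = 2120 lb/h

2120 lb/h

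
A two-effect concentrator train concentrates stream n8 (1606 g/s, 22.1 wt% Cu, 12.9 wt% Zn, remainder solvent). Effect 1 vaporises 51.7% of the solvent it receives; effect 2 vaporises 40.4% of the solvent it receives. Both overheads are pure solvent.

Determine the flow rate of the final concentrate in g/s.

862.6 g/s

solvent in feed = 1606×0.650 = 1043.9 g/s.
After stage 1: solvent left = (1−0.517)×1043.9 = 504.2; stream total = 1066.3 g/s.
After stage 2: solvent left = (1−0.404)×504.2 = 300.51; final concentrate = 862.61 g/s.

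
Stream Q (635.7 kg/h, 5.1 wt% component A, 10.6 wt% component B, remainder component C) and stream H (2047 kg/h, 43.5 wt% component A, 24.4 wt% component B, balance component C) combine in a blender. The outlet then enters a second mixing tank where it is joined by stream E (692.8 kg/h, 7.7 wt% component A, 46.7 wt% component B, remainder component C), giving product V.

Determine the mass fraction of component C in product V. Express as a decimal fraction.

Overall, product flow = 3375.5 kg/h.
component C in = 635.7×0.843 + 2047×0.321 + 692.8×0.456 = 1508.9 kg/h.
component C fraction in V = 0.447.

0.447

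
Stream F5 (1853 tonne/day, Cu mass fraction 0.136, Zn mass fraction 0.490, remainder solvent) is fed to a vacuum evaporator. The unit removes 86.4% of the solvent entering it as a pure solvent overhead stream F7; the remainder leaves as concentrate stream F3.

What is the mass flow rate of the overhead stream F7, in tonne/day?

solvent entering = 1853×0.374 = 693.02 tonne/day; overhead removed = 0.864×693.02 = 598.77 tonne/day.

598.8 tonne/day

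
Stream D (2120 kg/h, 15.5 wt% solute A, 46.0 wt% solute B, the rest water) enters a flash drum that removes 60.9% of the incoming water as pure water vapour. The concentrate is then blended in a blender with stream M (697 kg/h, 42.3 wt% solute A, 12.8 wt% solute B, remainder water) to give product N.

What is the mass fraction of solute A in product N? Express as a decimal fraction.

Vapour removed = 0.609×0.385×2120 = 497.07 kg/h; concentrate = 1622.9 kg/h.
solute A reaching the mixer = 328.6 (from concentrate) + 697×0.423 = 623.43 kg/h.
Product flow = 1622.9 + 697 = 2319.9 kg/h; solute A fraction = 0.2687.

0.2687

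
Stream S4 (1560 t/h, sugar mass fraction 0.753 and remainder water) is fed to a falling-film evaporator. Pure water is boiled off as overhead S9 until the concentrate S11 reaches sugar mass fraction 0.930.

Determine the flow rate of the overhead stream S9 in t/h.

sugar is conserved: 1560×0.753 = 1174.7 t/h all reports to the concentrate.
Concentrate = 1174.7/(target fraction) = 1263.1 t/h.
Overhead = 1560 − 1263.1 = 296.9 t/h.

296.9 t/h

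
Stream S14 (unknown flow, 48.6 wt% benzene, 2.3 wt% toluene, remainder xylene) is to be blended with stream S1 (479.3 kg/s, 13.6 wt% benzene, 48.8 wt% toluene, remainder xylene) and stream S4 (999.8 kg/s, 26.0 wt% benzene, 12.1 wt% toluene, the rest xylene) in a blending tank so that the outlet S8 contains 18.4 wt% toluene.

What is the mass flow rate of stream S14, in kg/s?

Let S14 be the unknown flow. Total out = 1479.1 + S14.
toluene balance: 354.87 + 0.023·S14 = 0.184·(1479.1 + S14)
(0.023 − 0.184)·S14 = 0.184×1479.1 − 354.87 = -82.72
S14 = -82.72 / -0.161 = 513.79 kg/s

513.8 kg/s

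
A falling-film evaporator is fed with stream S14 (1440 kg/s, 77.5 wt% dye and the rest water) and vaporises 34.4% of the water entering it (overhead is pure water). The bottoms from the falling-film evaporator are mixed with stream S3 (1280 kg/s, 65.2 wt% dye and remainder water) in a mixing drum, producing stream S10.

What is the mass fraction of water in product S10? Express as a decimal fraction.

0.2522

Vapour removed = 0.344×0.225×1440 = 111.46 kg/s; concentrate = 1328.5 kg/s.
water reaching the mixer = 212.54 (from concentrate) + 1280×0.348 = 657.98 kg/s.
Product flow = 1328.5 + 1280 = 2608.5 kg/s; water fraction = 0.2522.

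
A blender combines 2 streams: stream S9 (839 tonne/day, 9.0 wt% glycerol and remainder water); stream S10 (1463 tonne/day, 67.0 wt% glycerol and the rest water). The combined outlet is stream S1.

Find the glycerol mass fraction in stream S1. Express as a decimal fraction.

Total flow out = 839 + 1463 = 2302 tonne/day.
glycerol in = 839×0.090 + 1463×0.670 = 1055.7 tonne/day.
glycerol mass fraction in S1 = 1055.7/2302 = 0.4586.

0.4586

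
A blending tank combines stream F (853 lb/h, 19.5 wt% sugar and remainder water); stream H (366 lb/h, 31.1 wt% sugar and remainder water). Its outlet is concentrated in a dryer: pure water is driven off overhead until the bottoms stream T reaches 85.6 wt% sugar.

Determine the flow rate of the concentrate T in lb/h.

sugar entering = 853×0.195 + 366×0.311 = 280.16 lb/h.
All sugar reports to T, so T = 280.16/0.856 = 327.29 lb/h.

327.3 lb/h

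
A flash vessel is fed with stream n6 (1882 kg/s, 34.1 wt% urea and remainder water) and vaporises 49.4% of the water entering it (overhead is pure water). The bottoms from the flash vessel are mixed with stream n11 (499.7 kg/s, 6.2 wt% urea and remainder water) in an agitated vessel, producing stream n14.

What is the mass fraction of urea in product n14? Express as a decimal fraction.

0.380

Vapour removed = 0.494×0.659×1882 = 612.68 kg/s; concentrate = 1269.3 kg/s.
urea reaching the mixer = 641.76 (from concentrate) + 499.7×0.062 = 672.74 kg/s.
Product flow = 1269.3 + 499.7 = 1769 kg/s; urea fraction = 0.380.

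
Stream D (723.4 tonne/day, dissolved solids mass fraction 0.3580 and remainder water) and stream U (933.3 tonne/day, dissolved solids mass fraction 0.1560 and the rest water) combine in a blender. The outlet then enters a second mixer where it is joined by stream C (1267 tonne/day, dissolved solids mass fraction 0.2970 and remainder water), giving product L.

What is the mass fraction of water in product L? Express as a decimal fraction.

0.7329

Overall, product flow = 2923.7 tonne/day.
water in = 723.4×0.642 + 933.3×0.844 + 1267×0.703 = 2142.8 tonne/day.
water fraction in L = 0.7329.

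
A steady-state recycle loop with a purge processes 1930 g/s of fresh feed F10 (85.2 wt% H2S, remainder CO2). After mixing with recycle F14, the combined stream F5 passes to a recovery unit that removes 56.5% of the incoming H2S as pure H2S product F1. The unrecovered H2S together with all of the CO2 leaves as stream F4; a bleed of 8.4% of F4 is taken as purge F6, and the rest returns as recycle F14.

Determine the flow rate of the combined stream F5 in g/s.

CO2 enters only via F10 and leaves only via the purge: 1930×0.148 = 0.084×(CO2 in F4), and the recovery unit passes all CO2, so CO2 in F5 = CO2 in F4 = 3400.5 g/s.
H2S in F5: m_A = 1930×0.852 + (1−0.084)·(1−0.565)·m_A, so m_A = 1644.4/0.6015 = 2733.6 g/s.
F5 = 2733.6 + 3400.5 = 6134.1 g/s.

6134 g/s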